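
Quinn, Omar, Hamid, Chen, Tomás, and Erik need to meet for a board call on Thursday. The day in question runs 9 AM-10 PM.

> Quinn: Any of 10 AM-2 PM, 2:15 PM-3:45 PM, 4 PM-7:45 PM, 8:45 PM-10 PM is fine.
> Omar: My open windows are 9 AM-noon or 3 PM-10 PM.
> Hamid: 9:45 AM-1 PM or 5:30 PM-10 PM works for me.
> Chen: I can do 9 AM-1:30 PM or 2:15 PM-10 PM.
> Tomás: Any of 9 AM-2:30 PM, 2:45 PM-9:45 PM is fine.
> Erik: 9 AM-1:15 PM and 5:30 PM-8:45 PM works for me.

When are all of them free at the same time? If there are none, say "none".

Quinn ∩ Omar: 10:00-12:00, 15:00-15:45, 16:00-19:45, 20:45-22:00.
Quinn ∩ Omar ∩ Hamid: 10:00-12:00, 17:30-19:45, 20:45-22:00.
Quinn ∩ Omar ∩ Hamid ∩ Chen: 10:00-12:00, 17:30-19:45, 20:45-22:00.
Quinn ∩ Omar ∩ Hamid ∩ Chen ∩ Tomás: 10:00-12:00, 17:30-19:45, 20:45-21:45.
Quinn ∩ Omar ∩ Hamid ∩ Chen ∩ Tomás ∩ Erik: 10:00-12:00, 17:30-19:45.

10:00-12:00, 17:30-19:45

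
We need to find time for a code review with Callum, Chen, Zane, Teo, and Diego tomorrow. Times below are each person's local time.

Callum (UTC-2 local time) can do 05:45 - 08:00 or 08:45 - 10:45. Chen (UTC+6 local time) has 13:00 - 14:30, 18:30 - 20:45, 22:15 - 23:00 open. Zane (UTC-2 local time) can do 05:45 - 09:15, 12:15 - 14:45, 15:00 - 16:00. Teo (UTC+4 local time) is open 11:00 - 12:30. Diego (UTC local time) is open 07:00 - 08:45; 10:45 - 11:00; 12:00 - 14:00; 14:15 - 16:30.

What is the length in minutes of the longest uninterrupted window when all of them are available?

Callum in UTC: 07:45-10:00, 10:45-12:45 (add 2h to convert from UTC-2).
Chen in UTC: 07:00-08:30, 12:30-14:45, 16:15-17:00 (subtract 6h to convert from UTC+6).
Zane in UTC: 07:45-11:15, 14:15-16:45, 17:00-18:00 (add 2h to convert from UTC-2).
Teo in UTC: 07:00-08:30 (subtract 4h to convert from UTC+4).
Diego in UTC: 07:00-08:45, 10:45-11:00, 12:00-14:00, 14:15-16:30.
Callum ∩ Chen: 07:45-08:30, 12:30-12:45.
Callum ∩ Chen ∩ Zane: 07:45-08:30.
Callum ∩ Chen ∩ Zane ∩ Teo: 07:45-08:30.
Callum ∩ Chen ∩ Zane ∩ Teo ∩ Diego: 07:45-08:30.
The longest is 07:45-08:30 at 45 minutes.

45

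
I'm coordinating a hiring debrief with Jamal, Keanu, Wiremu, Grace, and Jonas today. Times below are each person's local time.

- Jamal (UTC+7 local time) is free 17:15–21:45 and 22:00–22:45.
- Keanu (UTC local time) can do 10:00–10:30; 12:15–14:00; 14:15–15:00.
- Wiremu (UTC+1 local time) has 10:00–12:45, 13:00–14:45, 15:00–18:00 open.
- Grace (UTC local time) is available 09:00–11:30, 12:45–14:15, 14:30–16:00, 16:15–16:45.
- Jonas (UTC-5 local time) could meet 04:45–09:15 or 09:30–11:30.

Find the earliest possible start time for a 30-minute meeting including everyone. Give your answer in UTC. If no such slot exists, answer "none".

Jamal in UTC: 10:15-14:45, 15:00-15:45 (subtract 7h to convert from UTC+7).
Keanu in UTC: 10:00-10:30, 12:15-14:00, 14:15-15:00.
Wiremu in UTC: 09:00-11:45, 12:00-13:45, 14:00-17:00 (subtract 1h to convert from UTC+1).
Grace in UTC: 09:00-11:30, 12:45-14:15, 14:30-16:00, 16:15-16:45.
Jonas in UTC: 09:45-14:15, 14:30-16:30 (add 5h to convert from UTC-5).
Jamal ∩ Keanu: 10:15-10:30, 12:15-14:00, 14:15-14:45.
Jamal ∩ Keanu ∩ Wiremu: 10:15-10:30, 12:15-13:45, 14:15-14:45.
Jamal ∩ Keanu ∩ Wiremu ∩ Grace: 10:15-10:30, 12:45-13:45, 14:30-14:45.
Jamal ∩ Keanu ∩ Wiremu ∩ Grace ∩ Jonas: 10:15-10:30, 12:45-13:45, 14:30-14:45.
The first common window of at least 30 minutes is 12:45-13:45, so the earliest start is 12:45.

12:45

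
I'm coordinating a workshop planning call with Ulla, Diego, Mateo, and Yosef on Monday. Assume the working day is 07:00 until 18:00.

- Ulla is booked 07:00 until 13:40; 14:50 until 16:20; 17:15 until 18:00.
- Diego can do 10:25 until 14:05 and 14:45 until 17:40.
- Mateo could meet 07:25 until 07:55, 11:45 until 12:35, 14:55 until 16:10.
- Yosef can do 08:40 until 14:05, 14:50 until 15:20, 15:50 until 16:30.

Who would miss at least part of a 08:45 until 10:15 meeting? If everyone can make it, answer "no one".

Ulla free: 13:40-14:50, 16:20-17:15 (invert busy blocks within the working day).
Diego free: 10:25-14:05, 14:45-17:40.
Mateo free: 07:25-07:55, 11:45-12:35, 14:55-16:10.
Yosef free: 08:40-14:05, 14:50-15:20, 15:50-16:30.
Ulla: not fully free for 08:45-10:15. Diego: not fully free for 08:45-10:15. Mateo: not fully free for 08:45-10:15. Yosef: free for 08:45-10:15.

Diego, Mateo, Ulla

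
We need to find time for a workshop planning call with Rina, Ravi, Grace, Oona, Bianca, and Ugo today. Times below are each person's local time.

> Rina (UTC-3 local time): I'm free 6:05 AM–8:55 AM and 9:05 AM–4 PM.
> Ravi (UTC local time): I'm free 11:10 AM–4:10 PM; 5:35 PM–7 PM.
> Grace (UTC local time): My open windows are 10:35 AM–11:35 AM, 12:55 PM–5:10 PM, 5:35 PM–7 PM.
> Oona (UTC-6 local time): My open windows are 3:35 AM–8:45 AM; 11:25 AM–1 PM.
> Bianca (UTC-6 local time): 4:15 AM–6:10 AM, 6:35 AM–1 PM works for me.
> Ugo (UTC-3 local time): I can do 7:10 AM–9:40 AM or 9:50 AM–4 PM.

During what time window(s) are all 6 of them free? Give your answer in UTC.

11:10-11:35, 12:55-14:45, 17:35-19:00

Rina in UTC: 09:05-11:55, 12:05-19:00 (add 3h to convert from UTC-3).
Ravi in UTC: 11:10-16:10, 17:35-19:00.
Grace in UTC: 10:35-11:35, 12:55-17:10, 17:35-19:00.
Oona in UTC: 09:35-14:45, 17:25-19:00 (add 6h to convert from UTC-6).
Bianca in UTC: 10:15-12:10, 12:35-19:00 (add 6h to convert from UTC-6).
Ugo in UTC: 10:10-12:40, 12:50-19:00 (add 3h to convert from UTC-3).
Rina ∩ Ravi: 11:10-11:55, 12:05-16:10, 17:35-19:00.
Rina ∩ Ravi ∩ Grace: 11:10-11:35, 12:55-16:10, 17:35-19:00.
Rina ∩ Ravi ∩ Grace ∩ Oona: 11:10-11:35, 12:55-14:45, 17:35-19:00.
Rina ∩ Ravi ∩ Grace ∩ Oona ∩ Bianca: 11:10-11:35, 12:55-14:45, 17:35-19:00.
Rina ∩ Ravi ∩ Grace ∩ Oona ∩ Bianca ∩ Ugo: 11:10-11:35, 12:55-14:45, 17:35-19:00.
Those are the intersection windows.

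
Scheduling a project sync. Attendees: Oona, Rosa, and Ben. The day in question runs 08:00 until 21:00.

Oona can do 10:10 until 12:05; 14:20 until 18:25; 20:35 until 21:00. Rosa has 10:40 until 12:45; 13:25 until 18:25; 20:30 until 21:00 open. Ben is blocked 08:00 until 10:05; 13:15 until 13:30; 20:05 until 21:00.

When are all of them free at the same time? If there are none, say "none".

Oona free: 10:10-12:05, 14:20-18:25, 20:35-21:00.
Rosa free: 10:40-12:45, 13:25-18:25, 20:30-21:00.
Ben free: 10:05-13:15, 13:30-20:05 (invert busy blocks within the working day).
Oona ∩ Rosa: 10:40-12:05, 14:20-18:25, 20:35-21:00.
Oona ∩ Rosa ∩ Ben: 10:40-12:05, 14:20-18:25.

10:40-12:05, 14:20-18:25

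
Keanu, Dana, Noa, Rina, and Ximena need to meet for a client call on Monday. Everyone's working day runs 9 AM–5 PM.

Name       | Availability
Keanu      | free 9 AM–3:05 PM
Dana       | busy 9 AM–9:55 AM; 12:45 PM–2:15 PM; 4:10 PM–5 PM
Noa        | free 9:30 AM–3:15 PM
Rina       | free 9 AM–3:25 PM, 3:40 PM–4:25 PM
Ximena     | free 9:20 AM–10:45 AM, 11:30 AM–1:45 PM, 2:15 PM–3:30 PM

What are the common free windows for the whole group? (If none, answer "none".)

09:55-10:45, 11:30-12:45, 14:15-15:05

Keanu free: 09:00-15:05.
Dana free: 09:55-12:45, 14:15-16:10 (invert busy blocks within the working day).
Noa free: 09:30-15:15.
Rina free: 09:00-15:25, 15:40-16:25.
Ximena free: 09:20-10:45, 11:30-13:45, 14:15-15:30.
Keanu ∩ Dana: 09:55-12:45, 14:15-15:05.
Keanu ∩ Dana ∩ Noa: 09:55-12:45, 14:15-15:05.
Keanu ∩ Dana ∩ Noa ∩ Rina: 09:55-12:45, 14:15-15:05.
Keanu ∩ Dana ∩ Noa ∩ Rina ∩ Ximena: 09:55-10:45, 11:30-12:45, 14:15-15:05.
So the common availability across everyone is 09:55-10:45, 11:30-12:45, 14:15-15:05.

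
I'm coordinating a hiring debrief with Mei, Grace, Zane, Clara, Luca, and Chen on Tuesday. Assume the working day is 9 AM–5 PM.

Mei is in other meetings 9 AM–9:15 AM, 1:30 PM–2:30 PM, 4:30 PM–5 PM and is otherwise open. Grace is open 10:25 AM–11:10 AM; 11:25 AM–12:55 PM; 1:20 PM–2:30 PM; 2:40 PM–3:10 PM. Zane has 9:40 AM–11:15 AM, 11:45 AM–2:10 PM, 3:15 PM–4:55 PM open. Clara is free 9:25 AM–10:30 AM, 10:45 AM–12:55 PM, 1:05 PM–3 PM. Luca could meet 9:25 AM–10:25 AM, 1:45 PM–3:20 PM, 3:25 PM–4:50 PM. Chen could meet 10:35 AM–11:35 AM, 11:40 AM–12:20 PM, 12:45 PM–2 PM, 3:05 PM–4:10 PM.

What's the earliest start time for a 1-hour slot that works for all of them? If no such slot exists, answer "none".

none

Mei free: 09:15-13:30, 14:30-16:30 (invert busy blocks within the working day).
Grace free: 10:25-11:10, 11:25-12:55, 13:20-14:30, 14:40-15:10.
Zane free: 09:40-11:15, 11:45-14:10, 15:15-16:55.
Clara free: 09:25-10:30, 10:45-12:55, 13:05-15:00.
Luca free: 09:25-10:25, 13:45-15:20, 15:25-16:50.
Chen free: 10:35-11:35, 11:40-12:20, 12:45-14:00, 15:05-16:10.
Mei ∩ Grace: 10:25-11:10, 11:25-12:55, 13:20-13:30, 14:40-15:10.
Mei ∩ Grace ∩ Zane: 10:25-11:10, 11:45-12:55, 13:20-13:30.
Mei ∩ Grace ∩ Zane ∩ Clara: 10:25-10:30, 10:45-11:10, 11:45-12:55, 13:20-13:30.
Mei ∩ Grace ∩ Zane ∩ Clara ∩ Luca: ∅.
Mei ∩ Grace ∩ Zane ∩ Clara ∩ Luca ∩ Chen: ∅.
There is no time when everyone is free.
No common window is at least 60 minutes long.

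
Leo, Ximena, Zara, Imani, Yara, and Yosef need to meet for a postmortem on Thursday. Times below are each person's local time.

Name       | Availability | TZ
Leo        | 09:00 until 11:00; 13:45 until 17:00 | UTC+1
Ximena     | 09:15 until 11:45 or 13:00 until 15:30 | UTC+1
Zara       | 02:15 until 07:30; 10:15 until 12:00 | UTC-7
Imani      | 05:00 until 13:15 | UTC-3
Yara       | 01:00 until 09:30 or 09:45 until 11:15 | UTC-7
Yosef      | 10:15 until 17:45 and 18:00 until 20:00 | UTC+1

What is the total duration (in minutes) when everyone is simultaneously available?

Leo in UTC: 08:00-10:00, 12:45-16:00 (subtract 1h to convert from UTC+1).
Ximena in UTC: 08:15-10:45, 12:00-14:30 (subtract 1h to convert from UTC+1).
Zara in UTC: 09:15-14:30, 17:15-19:00 (add 7h to convert from UTC-7).
Imani in UTC: 08:00-16:15 (add 3h to convert from UTC-3).
Yara in UTC: 08:00-16:30, 16:45-18:15 (add 7h to convert from UTC-7).
Yosef in UTC: 09:15-16:45, 17:00-19:00 (subtract 1h to convert from UTC+1).
Leo ∩ Ximena: 08:15-10:00, 12:45-14:30.
Leo ∩ Ximena ∩ Zara: 09:15-10:00, 12:45-14:30.
Leo ∩ Ximena ∩ Zara ∩ Imani: 09:15-10:00, 12:45-14:30.
Leo ∩ Ximena ∩ Zara ∩ Imani ∩ Yara: 09:15-10:00, 12:45-14:30.
Leo ∩ Ximena ∩ Zara ∩ Imani ∩ Yara ∩ Yosef: 09:15-10:00, 12:45-14:30.
Summing the common windows: 45 + 105 = 150 minutes.

150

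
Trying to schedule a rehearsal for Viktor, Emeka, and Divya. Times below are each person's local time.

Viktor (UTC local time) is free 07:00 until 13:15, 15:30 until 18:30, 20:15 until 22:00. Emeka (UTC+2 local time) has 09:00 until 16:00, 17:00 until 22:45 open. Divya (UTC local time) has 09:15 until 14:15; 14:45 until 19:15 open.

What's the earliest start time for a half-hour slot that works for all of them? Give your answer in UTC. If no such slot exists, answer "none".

Viktor in UTC: 07:00-13:15, 15:30-18:30, 20:15-22:00.
Emeka in UTC: 07:00-14:00, 15:00-20:45 (subtract 2h to convert from UTC+2).
Divya in UTC: 09:15-14:15, 14:45-19:15.
Viktor ∩ Emeka: 07:00-13:15, 15:30-18:30, 20:15-20:45.
Viktor ∩ Emeka ∩ Divya: 09:15-13:15, 15:30-18:30.
The first common window of at least 30 minutes is 09:15-13:15, so the earliest start is 09:15.

09:15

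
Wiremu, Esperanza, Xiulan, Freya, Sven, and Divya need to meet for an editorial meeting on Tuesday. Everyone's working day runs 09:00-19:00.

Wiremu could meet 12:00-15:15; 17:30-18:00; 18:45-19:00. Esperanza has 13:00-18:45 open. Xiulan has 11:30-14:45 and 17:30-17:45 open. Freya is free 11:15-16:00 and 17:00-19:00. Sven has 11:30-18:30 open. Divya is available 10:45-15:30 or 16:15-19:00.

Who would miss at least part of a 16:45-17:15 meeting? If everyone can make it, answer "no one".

Wiremu: not fully free for 16:45-17:15. Esperanza: free for 16:45-17:15. Xiulan: not fully free for 16:45-17:15. Freya: not fully free for 16:45-17:15. Sven: free for 16:45-17:15. Divya: free for 16:45-17:15.

Freya, Wiremu, Xiulan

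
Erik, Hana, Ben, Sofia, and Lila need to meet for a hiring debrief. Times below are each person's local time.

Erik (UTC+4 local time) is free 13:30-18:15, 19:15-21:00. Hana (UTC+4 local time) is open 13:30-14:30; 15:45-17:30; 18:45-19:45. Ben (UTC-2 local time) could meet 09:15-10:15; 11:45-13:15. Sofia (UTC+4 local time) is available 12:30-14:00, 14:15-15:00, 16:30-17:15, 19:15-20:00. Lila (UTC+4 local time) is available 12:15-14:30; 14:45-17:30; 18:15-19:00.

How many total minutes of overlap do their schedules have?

Erik in UTC: 09:30-14:15, 15:15-17:00 (subtract 4h to convert from UTC+4).
Hana in UTC: 09:30-10:30, 11:45-13:30, 14:45-15:45 (subtract 4h to convert from UTC+4).
Ben in UTC: 11:15-12:15, 13:45-15:15 (add 2h to convert from UTC-2).
Sofia in UTC: 08:30-10:00, 10:15-11:00, 12:30-13:15, 15:15-16:00 (subtract 4h to convert from UTC+4).
Lila in UTC: 08:15-10:30, 10:45-13:30, 14:15-15:00 (subtract 4h to convert from UTC+4).
Erik ∩ Hana: 09:30-10:30, 11:45-13:30, 15:15-15:45.
Erik ∩ Hana ∩ Ben: 11:45-12:15.
Erik ∩ Hana ∩ Ben ∩ Sofia: ∅.
Erik ∩ Hana ∩ Ben ∩ Sofia ∩ Lila: ∅.
There is no time when everyone is free.
There is no common window, so the total is 0 minutes.

0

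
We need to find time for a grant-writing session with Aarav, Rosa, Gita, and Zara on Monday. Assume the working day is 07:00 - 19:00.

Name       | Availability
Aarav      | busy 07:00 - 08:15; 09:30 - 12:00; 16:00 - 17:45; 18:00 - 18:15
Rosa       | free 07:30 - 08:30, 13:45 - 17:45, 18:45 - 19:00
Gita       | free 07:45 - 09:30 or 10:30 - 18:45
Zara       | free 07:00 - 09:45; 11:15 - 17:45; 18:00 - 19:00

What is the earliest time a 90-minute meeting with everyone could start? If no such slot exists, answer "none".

Aarav free: 08:15-09:30, 12:00-16:00, 17:45-18:00, 18:15-19:00 (invert busy blocks within the working day).
Rosa free: 07:30-08:30, 13:45-17:45, 18:45-19:00.
Gita free: 07:45-09:30, 10:30-18:45.
Zara free: 07:00-09:45, 11:15-17:45, 18:00-19:00.
Aarav ∩ Rosa: 08:15-08:30, 13:45-16:00, 18:45-19:00.
Aarav ∩ Rosa ∩ Gita: 08:15-08:30, 13:45-16:00.
Aarav ∩ Rosa ∩ Gita ∩ Zara: 08:15-08:30, 13:45-16:00.
The first common window of at least 90 minutes is 13:45-16:00, so the earliest start is 13:45.

13:45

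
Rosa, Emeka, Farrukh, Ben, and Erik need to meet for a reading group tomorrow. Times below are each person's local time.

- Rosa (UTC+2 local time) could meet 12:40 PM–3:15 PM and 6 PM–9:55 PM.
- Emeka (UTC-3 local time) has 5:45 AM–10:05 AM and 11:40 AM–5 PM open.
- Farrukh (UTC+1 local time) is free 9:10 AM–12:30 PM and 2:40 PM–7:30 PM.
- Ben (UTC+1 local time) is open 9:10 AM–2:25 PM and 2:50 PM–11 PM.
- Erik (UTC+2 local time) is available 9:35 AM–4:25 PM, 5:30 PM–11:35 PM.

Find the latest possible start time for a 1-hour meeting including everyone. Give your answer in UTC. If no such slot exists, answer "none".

17:30

Rosa in UTC: 10:40-13:15, 16:00-19:55 (subtract 2h to convert from UTC+2).
Emeka in UTC: 08:45-13:05, 14:40-20:00 (add 3h to convert from UTC-3).
Farrukh in UTC: 08:10-11:30, 13:40-18:30 (subtract 1h to convert from UTC+1).
Ben in UTC: 08:10-13:25, 13:50-22:00 (subtract 1h to convert from UTC+1).
Erik in UTC: 07:35-14:25, 15:30-21:35 (subtract 2h to convert from UTC+2).
Rosa ∩ Emeka: 10:40-13:05, 16:00-19:55.
Rosa ∩ Emeka ∩ Farrukh: 10:40-11:30, 16:00-18:30.
Rosa ∩ Emeka ∩ Farrukh ∩ Ben: 10:40-11:30, 16:00-18:30.
Rosa ∩ Emeka ∩ Farrukh ∩ Ben ∩ Erik: 10:40-11:30, 16:00-18:30.
So the common availability across everyone is 10:40-11:30, 16:00-18:30.
The last common window of at least 60 minutes is 16:00-18:30; a 60-minute meeting can start as late as 17:30 and still end by 18:30.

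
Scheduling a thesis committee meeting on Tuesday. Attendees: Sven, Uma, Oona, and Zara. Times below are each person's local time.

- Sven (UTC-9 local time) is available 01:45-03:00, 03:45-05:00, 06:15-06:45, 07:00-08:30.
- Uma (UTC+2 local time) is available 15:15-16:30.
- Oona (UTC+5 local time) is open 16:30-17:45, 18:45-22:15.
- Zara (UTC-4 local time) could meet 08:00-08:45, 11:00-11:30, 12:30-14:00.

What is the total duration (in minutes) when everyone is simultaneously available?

0

Sven in UTC: 10:45-12:00, 12:45-14:00, 15:15-15:45, 16:00-17:30 (add 9h to convert from UTC-9).
Uma in UTC: 13:15-14:30 (subtract 2h to convert from UTC+2).
Oona in UTC: 11:30-12:45, 13:45-17:15 (subtract 5h to convert from UTC+5).
Zara in UTC: 12:00-12:45, 15:00-15:30, 16:30-18:00 (add 4h to convert from UTC-4).
Sven ∩ Uma: 13:15-14:00.
Sven ∩ Uma ∩ Oona: 13:45-14:00.
Sven ∩ Uma ∩ Oona ∩ Zara: ∅.
There is no time when everyone is free.
There is no common window, so the total is 0 minutes.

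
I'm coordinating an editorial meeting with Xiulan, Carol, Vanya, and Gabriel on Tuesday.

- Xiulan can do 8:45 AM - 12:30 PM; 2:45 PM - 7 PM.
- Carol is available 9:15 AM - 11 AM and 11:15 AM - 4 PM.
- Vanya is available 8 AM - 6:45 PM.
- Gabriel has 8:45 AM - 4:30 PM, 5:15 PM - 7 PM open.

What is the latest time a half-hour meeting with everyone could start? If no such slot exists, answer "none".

Xiulan ∩ Carol: 09:15-11:00, 11:15-12:30, 14:45-16:00.
Xiulan ∩ Carol ∩ Vanya: 09:15-11:00, 11:15-12:30, 14:45-16:00.
Xiulan ∩ Carol ∩ Vanya ∩ Gabriel: 09:15-11:00, 11:15-12:30, 14:45-16:00.
The last common window of at least 30 minutes is 14:45-16:00; a 30-minute meeting can start as late as 15:30 and still end by 16:00.

15:30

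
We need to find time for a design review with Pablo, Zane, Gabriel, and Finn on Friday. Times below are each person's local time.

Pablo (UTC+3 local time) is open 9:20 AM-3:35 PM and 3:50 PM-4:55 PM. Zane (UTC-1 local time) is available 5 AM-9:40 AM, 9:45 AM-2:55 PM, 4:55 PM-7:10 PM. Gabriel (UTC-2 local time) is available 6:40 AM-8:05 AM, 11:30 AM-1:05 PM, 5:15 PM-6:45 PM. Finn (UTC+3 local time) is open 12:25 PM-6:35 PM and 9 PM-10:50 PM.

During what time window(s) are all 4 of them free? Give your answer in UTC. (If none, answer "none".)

Pablo in UTC: 06:20-12:35, 12:50-13:55 (subtract 3h to convert from UTC+3).
Zane in UTC: 06:00-10:40, 10:45-15:55, 17:55-20:10 (add 1h to convert from UTC-1).
Gabriel in UTC: 08:40-10:05, 13:30-15:05, 19:15-20:45 (add 2h to convert from UTC-2).
Finn in UTC: 09:25-15:35, 18:00-19:50 (subtract 3h to convert from UTC+3).
Pablo ∩ Zane: 06:20-10:40, 10:45-12:35, 12:50-13:55.
Pablo ∩ Zane ∩ Gabriel: 08:40-10:05, 13:30-13:55.
Pablo ∩ Zane ∩ Gabriel ∩ Finn: 09:25-10:05, 13:30-13:55.

09:25-10:05, 13:30-13:55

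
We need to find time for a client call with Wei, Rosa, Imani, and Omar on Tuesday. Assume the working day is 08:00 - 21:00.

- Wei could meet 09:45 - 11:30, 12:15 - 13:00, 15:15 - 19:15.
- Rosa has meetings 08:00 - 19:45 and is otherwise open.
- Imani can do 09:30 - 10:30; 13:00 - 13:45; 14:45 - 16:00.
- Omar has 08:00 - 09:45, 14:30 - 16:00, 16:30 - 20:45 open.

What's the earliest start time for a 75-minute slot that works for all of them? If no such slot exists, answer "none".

Wei free: 09:45-11:30, 12:15-13:00, 15:15-19:15.
Rosa free: 19:45-21:00 (invert busy blocks within the working day).
Imani free: 09:30-10:30, 13:00-13:45, 14:45-16:00.
Omar free: 08:00-09:45, 14:30-16:00, 16:30-20:45.
Wei ∩ Rosa: ∅.
Wei ∩ Rosa ∩ Imani: ∅.
Wei ∩ Rosa ∩ Imani ∩ Omar: ∅.
There is no time when everyone is free.
No common window is at least 75 minutes long.

none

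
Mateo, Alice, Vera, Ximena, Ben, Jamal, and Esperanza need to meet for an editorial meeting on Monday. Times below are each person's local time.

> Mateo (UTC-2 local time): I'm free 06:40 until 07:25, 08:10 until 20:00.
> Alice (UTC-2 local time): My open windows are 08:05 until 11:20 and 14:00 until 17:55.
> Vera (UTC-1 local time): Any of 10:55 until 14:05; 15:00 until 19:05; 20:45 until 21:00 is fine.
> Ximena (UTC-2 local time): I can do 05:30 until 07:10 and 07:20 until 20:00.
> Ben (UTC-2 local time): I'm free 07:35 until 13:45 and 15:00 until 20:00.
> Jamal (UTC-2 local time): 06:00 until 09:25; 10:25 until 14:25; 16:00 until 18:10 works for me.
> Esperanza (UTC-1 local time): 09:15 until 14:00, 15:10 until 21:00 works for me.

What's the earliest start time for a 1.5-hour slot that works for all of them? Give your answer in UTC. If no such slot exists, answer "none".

Mateo in UTC: 08:40-09:25, 10:10-22:00 (add 2h to convert from UTC-2).
Alice in UTC: 10:05-13:20, 16:00-19:55 (add 2h to convert from UTC-2).
Vera in UTC: 11:55-15:05, 16:00-20:05, 21:45-22:00 (add 1h to convert from UTC-1).
Ximena in UTC: 07:30-09:10, 09:20-22:00 (add 2h to convert from UTC-2).
Ben in UTC: 09:35-15:45, 17:00-22:00 (add 2h to convert from UTC-2).
Jamal in UTC: 08:00-11:25, 12:25-16:25, 18:00-20:10 (add 2h to convert from UTC-2).
Esperanza in UTC: 10:15-15:00, 16:10-22:00 (add 1h to convert from UTC-1).
Mateo ∩ Alice: 10:10-13:20, 16:00-19:55.
Mateo ∩ Alice ∩ Vera: 11:55-13:20, 16:00-19:55.
Mateo ∩ Alice ∩ Vera ∩ Ximena: 11:55-13:20, 16:00-19:55.
Mateo ∩ Alice ∩ Vera ∩ Ximena ∩ Ben: 11:55-13:20, 17:00-19:55.
Mateo ∩ Alice ∩ Vera ∩ Ximena ∩ Ben ∩ Jamal: 12:25-13:20, 18:00-19:55.
Mateo ∩ Alice ∩ Vera ∩ Ximena ∩ Ben ∩ Jamal ∩ Esperanza: 12:25-13:20, 18:00-19:55.
The first common window of at least 90 minutes is 18:00-19:55, so the earliest start is 18:00.

18:00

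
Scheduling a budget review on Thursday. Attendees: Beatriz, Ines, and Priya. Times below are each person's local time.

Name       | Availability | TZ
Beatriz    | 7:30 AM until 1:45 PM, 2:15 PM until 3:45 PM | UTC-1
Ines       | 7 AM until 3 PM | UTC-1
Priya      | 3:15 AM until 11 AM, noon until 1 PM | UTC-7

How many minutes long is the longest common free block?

270

Beatriz in UTC: 08:30-14:45, 15:15-16:45 (add 1h to convert from UTC-1).
Ines in UTC: 08:00-16:00 (add 1h to convert from UTC-1).
Priya in UTC: 10:15-18:00, 19:00-20:00 (add 7h to convert from UTC-7).
Beatriz ∩ Ines: 08:30-14:45, 15:15-16:00.
Beatriz ∩ Ines ∩ Priya: 10:15-14:45, 15:15-16:00.
The longest is 10:15-14:45 at 270 minutes.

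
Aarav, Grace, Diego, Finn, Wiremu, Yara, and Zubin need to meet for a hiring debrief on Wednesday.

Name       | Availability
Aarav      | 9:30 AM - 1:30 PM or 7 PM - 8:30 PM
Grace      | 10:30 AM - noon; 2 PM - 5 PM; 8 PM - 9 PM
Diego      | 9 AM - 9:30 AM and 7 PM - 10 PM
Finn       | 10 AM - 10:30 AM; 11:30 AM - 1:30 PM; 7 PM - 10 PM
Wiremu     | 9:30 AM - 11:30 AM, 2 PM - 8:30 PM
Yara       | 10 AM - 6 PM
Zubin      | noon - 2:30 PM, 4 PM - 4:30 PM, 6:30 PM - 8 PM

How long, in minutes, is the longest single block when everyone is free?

Aarav ∩ Grace: 10:30-12:00, 20:00-20:30.
Aarav ∩ Grace ∩ Diego: 20:00-20:30.
Aarav ∩ Grace ∩ Diego ∩ Finn: 20:00-20:30.
Aarav ∩ Grace ∩ Diego ∩ Finn ∩ Wiremu: 20:00-20:30.
Aarav ∩ Grace ∩ Diego ∩ Finn ∩ Wiremu ∩ Yara: ∅.
Aarav ∩ Grace ∩ Diego ∩ Finn ∩ Wiremu ∩ Yara ∩ Zubin: ∅.
There is no time when everyone is free.
No common window exists, so the longest block is 0 minutes.

0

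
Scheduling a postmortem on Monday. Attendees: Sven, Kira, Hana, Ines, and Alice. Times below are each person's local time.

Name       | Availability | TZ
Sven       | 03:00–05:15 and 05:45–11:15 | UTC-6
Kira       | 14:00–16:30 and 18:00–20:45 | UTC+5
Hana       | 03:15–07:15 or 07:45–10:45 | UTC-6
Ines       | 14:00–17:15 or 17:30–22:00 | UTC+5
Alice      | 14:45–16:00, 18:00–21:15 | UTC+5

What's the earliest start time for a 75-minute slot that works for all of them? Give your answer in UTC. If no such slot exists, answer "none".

09:45

Sven in UTC: 09:00-11:15, 11:45-17:15 (add 6h to convert from UTC-6).
Kira in UTC: 09:00-11:30, 13:00-15:45 (subtract 5h to convert from UTC+5).
Hana in UTC: 09:15-13:15, 13:45-16:45 (add 6h to convert from UTC-6).
Ines in UTC: 09:00-12:15, 12:30-17:00 (subtract 5h to convert from UTC+5).
Alice in UTC: 09:45-11:00, 13:00-16:15 (subtract 5h to convert from UTC+5).
Sven ∩ Kira: 09:00-11:15, 13:00-15:45.
Sven ∩ Kira ∩ Hana: 09:15-11:15, 13:00-13:15, 13:45-15:45.
Sven ∩ Kira ∩ Hana ∩ Ines: 09:15-11:15, 13:00-13:15, 13:45-15:45.
Sven ∩ Kira ∩ Hana ∩ Ines ∩ Alice: 09:45-11:00, 13:00-13:15, 13:45-15:45.
The first common window of at least 75 minutes is 09:45-11:00, so the earliest start is 09:45.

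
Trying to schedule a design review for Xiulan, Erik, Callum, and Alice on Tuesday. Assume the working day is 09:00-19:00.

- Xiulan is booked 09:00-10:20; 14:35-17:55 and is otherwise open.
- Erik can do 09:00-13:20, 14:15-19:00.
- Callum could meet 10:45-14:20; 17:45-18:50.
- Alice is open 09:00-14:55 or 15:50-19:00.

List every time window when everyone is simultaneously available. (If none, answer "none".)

10:45-13:20, 14:15-14:20, 17:55-18:50

Xiulan free: 10:20-14:35, 17:55-19:00 (invert busy blocks within the working day).
Erik free: 09:00-13:20, 14:15-19:00.
Callum free: 10:45-14:20, 17:45-18:50.
Alice free: 09:00-14:55, 15:50-19:00.
Xiulan ∩ Erik: 10:20-13:20, 14:15-14:35, 17:55-19:00.
Xiulan ∩ Erik ∩ Callum: 10:45-13:20, 14:15-14:20, 17:55-18:50.
Xiulan ∩ Erik ∩ Callum ∩ Alice: 10:45-13:20, 14:15-14:20, 17:55-18:50.
Those are the intersection windows.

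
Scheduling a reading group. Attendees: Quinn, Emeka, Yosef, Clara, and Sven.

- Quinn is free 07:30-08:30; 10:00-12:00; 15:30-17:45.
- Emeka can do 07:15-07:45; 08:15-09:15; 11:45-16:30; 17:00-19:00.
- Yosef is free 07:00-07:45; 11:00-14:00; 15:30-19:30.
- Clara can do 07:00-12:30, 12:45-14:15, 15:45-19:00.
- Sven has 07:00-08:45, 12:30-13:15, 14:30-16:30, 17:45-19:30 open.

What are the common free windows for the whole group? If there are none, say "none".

07:30-07:45, 15:45-16:30

Quinn ∩ Emeka: 07:30-07:45, 08:15-08:30, 11:45-12:00, 15:30-16:30, 17:00-17:45.
Quinn ∩ Emeka ∩ Yosef: 07:30-07:45, 11:45-12:00, 15:30-16:30, 17:00-17:45.
Quinn ∩ Emeka ∩ Yosef ∩ Clara: 07:30-07:45, 11:45-12:00, 15:45-16:30, 17:00-17:45.
Quinn ∩ Emeka ∩ Yosef ∩ Clara ∩ Sven: 07:30-07:45, 15:45-16:30.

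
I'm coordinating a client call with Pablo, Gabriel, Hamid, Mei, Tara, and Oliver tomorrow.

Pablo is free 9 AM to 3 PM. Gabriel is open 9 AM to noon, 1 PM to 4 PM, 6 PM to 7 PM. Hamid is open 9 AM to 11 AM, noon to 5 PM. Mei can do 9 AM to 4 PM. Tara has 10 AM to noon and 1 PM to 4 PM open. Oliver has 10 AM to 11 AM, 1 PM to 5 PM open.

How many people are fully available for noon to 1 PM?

Pablo, Hamid, and Mei can make the full 12:00-13:00 slot — that's 3.

3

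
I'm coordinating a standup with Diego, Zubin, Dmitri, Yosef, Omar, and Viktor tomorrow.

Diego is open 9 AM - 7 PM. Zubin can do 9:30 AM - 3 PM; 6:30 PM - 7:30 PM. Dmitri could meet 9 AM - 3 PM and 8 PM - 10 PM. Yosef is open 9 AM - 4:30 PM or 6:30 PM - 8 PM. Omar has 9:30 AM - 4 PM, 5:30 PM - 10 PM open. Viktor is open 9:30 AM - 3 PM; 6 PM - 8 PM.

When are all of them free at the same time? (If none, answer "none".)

09:30-15:00

Diego ∩ Zubin: 09:30-15:00, 18:30-19:00.
Diego ∩ Zubin ∩ Dmitri: 09:30-15:00.
Diego ∩ Zubin ∩ Dmitri ∩ Yosef: 09:30-15:00.
Diego ∩ Zubin ∩ Dmitri ∩ Yosef ∩ Omar: 09:30-15:00.
Diego ∩ Zubin ∩ Dmitri ∩ Yosef ∩ Omar ∩ Viktor: 09:30-15:00.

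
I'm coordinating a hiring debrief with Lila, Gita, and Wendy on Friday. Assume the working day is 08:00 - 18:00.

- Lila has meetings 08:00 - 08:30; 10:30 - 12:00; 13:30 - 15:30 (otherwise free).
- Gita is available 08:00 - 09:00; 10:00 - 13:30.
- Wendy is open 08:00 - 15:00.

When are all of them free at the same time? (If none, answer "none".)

08:30-09:00, 10:00-10:30, 12:00-13:30

Lila free: 08:30-10:30, 12:00-13:30, 15:30-18:00 (invert busy blocks within the working day).
Gita free: 08:00-09:00, 10:00-13:30.
Wendy free: 08:00-15:00.
Lila ∩ Gita: 08:30-09:00, 10:00-10:30, 12:00-13:30.
Lila ∩ Gita ∩ Wendy: 08:30-09:00, 10:00-10:30, 12:00-13:30.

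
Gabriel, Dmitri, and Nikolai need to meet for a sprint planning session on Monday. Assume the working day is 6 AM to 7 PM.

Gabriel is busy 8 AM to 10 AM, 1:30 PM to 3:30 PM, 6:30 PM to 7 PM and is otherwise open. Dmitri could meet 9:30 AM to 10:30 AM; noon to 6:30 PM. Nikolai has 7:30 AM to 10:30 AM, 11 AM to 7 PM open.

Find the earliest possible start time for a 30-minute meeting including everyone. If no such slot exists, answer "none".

10:00

Gabriel free: 06:00-08:00, 10:00-13:30, 15:30-18:30 (invert busy blocks within the working day).
Dmitri free: 09:30-10:30, 12:00-18:30.
Nikolai free: 07:30-10:30, 11:00-19:00.
Gabriel ∩ Dmitri: 10:00-10:30, 12:00-13:30, 15:30-18:30.
Gabriel ∩ Dmitri ∩ Nikolai: 10:00-10:30, 12:00-13:30, 15:30-18:30.
The first common window of at least 30 minutes is 10:00-10:30, so the earliest start is 10:00.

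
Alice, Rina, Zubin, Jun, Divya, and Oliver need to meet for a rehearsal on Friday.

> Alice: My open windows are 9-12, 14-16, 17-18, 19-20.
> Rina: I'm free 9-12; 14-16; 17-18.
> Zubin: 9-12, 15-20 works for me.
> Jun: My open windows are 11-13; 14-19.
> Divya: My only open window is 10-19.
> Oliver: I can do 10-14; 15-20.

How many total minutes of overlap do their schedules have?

Alice ∩ Rina: 09:00-12:00, 14:00-16:00, 17:00-18:00.
Alice ∩ Rina ∩ Zubin: 09:00-12:00, 15:00-16:00, 17:00-18:00.
Alice ∩ Rina ∩ Zubin ∩ Jun: 11:00-12:00, 15:00-16:00, 17:00-18:00.
Alice ∩ Rina ∩ Zubin ∩ Jun ∩ Divya: 11:00-12:00, 15:00-16:00, 17:00-18:00.
Alice ∩ Rina ∩ Zubin ∩ Jun ∩ Divya ∩ Oliver: 11:00-12:00, 15:00-16:00, 17:00-18:00.
Summing the common windows: 60 + 60 + 60 = 180 minutes.

180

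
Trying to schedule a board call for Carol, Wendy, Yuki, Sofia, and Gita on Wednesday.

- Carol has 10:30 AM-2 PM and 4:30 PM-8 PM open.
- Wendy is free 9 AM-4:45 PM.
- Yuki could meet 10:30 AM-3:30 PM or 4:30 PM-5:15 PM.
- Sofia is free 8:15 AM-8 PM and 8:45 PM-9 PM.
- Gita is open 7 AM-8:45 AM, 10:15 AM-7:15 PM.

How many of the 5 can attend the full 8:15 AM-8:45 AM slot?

2

Sofia and Gita can make the full 08:15-08:45 slot — that's 2.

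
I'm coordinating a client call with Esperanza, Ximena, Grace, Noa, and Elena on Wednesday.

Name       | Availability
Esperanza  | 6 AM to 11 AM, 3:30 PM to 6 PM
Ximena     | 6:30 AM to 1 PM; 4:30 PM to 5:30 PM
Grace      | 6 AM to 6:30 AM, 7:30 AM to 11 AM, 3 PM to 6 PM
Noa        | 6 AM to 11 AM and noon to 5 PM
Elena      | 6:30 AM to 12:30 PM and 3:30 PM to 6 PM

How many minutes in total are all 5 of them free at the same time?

Esperanza ∩ Ximena: 06:30-11:00, 16:30-17:30.
Esperanza ∩ Ximena ∩ Grace: 07:30-11:00, 16:30-17:30.
Esperanza ∩ Ximena ∩ Grace ∩ Noa: 07:30-11:00, 16:30-17:00.
Esperanza ∩ Ximena ∩ Grace ∩ Noa ∩ Elena: 07:30-11:00, 16:30-17:00.
Those are the intersection windows.
Summing the common windows: 210 + 30 = 240 minutes.

240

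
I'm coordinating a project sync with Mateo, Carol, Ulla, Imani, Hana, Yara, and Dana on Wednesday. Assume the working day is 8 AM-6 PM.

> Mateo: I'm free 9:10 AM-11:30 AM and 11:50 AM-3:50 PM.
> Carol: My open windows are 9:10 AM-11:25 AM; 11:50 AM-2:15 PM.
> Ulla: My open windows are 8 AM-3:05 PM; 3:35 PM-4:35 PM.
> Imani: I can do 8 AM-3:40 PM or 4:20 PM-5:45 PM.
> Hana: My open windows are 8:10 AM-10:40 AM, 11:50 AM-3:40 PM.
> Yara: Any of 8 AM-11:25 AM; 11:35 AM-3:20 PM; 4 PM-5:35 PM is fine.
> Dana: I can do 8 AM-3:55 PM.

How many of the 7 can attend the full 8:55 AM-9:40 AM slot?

5

Ulla, Imani, Hana, Yara, and Dana can make the full 08:55-09:40 slot — that's 5.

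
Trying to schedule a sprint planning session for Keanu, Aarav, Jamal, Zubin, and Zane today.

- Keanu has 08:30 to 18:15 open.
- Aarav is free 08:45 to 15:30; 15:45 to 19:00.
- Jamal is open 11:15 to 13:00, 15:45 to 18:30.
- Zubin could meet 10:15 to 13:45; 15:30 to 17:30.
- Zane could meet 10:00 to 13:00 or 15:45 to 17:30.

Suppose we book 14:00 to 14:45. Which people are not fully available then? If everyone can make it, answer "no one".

Jamal, Zane, Zubin

Keanu: free for 14:00-14:45. Aarav: free for 14:00-14:45. Jamal: not fully free for 14:00-14:45. Zubin: not fully free for 14:00-14:45. Zane: not fully free for 14:00-14:45.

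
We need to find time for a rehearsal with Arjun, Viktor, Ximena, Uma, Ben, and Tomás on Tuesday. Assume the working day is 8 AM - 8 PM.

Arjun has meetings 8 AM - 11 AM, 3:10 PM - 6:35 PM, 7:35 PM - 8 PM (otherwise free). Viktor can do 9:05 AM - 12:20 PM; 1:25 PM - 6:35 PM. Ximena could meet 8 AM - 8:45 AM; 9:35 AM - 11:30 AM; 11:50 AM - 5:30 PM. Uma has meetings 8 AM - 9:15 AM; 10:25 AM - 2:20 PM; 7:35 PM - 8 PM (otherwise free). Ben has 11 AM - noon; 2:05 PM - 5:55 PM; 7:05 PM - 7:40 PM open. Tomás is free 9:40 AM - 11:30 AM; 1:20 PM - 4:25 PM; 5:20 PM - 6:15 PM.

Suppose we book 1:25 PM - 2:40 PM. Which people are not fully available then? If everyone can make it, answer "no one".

Arjun free: 11:00-15:10, 18:35-19:35 (invert busy blocks within the working day).
Viktor free: 09:05-12:20, 13:25-18:35.
Ximena free: 08:00-08:45, 09:35-11:30, 11:50-17:30.
Uma free: 09:15-10:25, 14:20-19:35 (invert busy blocks within the working day).
Ben free: 11:00-12:00, 14:05-17:55, 19:05-19:40.
Tomás free: 09:40-11:30, 13:20-16:25, 17:20-18:15.
Arjun: free for 13:25-14:40. Viktor: free for 13:25-14:40. Ximena: free for 13:25-14:40. Uma: not fully free for 13:25-14:40. Ben: not fully free for 13:25-14:40. Tomás: free for 13:25-14:40.

Ben, Uma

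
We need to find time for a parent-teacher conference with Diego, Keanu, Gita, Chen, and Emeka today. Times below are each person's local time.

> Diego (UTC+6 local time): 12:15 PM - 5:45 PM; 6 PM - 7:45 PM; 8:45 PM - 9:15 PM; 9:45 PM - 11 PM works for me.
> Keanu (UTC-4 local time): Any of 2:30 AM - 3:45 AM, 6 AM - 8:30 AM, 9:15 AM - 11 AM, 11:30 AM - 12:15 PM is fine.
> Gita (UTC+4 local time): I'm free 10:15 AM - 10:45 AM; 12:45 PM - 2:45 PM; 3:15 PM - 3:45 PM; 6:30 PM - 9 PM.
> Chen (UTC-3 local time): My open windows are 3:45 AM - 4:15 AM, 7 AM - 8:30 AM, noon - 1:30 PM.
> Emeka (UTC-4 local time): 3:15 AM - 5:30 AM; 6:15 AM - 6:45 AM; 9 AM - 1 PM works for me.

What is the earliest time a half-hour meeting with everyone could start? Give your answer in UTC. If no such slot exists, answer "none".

10:15

Diego in UTC: 06:15-11:45, 12:00-13:45, 14:45-15:15, 15:45-17:00 (subtract 6h to convert from UTC+6).
Keanu in UTC: 06:30-07:45, 10:00-12:30, 13:15-15:00, 15:30-16:15 (add 4h to convert from UTC-4).
Gita in UTC: 06:15-06:45, 08:45-10:45, 11:15-11:45, 14:30-17:00 (subtract 4h to convert from UTC+4).
Chen in UTC: 06:45-07:15, 10:00-11:30, 15:00-16:30 (add 3h to convert from UTC-3).
Emeka in UTC: 07:15-09:30, 10:15-10:45, 13:00-17:00 (add 4h to convert from UTC-4).
Diego ∩ Keanu: 06:30-07:45, 10:00-11:45, 12:00-12:30, 13:15-13:45, 14:45-15:00, 15:45-16:15.
Diego ∩ Keanu ∩ Gita: 06:30-06:45, 10:00-10:45, 11:15-11:45, 14:45-15:00, 15:45-16:15.
Diego ∩ Keanu ∩ Gita ∩ Chen: 10:00-10:45, 11:15-11:30, 15:45-16:15.
Diego ∩ Keanu ∩ Gita ∩ Chen ∩ Emeka: 10:15-10:45, 15:45-16:15.
So the common availability across everyone is 10:15-10:45, 15:45-16:15.
The first common window of at least 30 minutes is 10:15-10:45, so the earliest start is 10:15.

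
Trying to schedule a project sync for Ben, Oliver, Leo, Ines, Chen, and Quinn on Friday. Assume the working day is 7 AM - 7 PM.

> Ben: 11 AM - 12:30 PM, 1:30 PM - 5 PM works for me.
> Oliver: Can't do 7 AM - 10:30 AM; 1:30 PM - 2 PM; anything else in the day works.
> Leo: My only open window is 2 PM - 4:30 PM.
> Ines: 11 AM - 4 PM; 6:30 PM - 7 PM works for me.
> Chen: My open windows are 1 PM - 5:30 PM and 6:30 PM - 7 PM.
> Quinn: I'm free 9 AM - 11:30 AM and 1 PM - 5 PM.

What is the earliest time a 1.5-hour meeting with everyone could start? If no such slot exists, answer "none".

Ben free: 11:00-12:30, 13:30-17:00.
Oliver free: 10:30-13:30, 14:00-19:00 (invert busy blocks within the working day).
Leo free: 14:00-16:30.
Ines free: 11:00-16:00, 18:30-19:00.
Chen free: 13:00-17:30, 18:30-19:00.
Quinn free: 09:00-11:30, 13:00-17:00.
Ben ∩ Oliver: 11:00-12:30, 14:00-17:00.
Ben ∩ Oliver ∩ Leo: 14:00-16:30.
Ben ∩ Oliver ∩ Leo ∩ Ines: 14:00-16:00.
Ben ∩ Oliver ∩ Leo ∩ Ines ∩ Chen: 14:00-16:00.
Ben ∩ Oliver ∩ Leo ∩ Ines ∩ Chen ∩ Quinn: 14:00-16:00.
Those are the intersection windows.
The first common window of at least 90 minutes is 14:00-16:00, so the earliest start is 14:00.

14:00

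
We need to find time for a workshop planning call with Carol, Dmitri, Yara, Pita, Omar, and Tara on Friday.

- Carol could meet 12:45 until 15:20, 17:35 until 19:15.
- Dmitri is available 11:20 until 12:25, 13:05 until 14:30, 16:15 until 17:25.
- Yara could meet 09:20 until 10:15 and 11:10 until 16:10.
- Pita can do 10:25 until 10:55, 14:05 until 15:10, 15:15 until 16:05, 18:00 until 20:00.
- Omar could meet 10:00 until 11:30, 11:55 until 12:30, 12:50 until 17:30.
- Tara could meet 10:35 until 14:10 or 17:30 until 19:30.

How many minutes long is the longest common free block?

Carol ∩ Dmitri: 13:05-14:30.
Carol ∩ Dmitri ∩ Yara: 13:05-14:30.
Carol ∩ Dmitri ∩ Yara ∩ Pita: 14:05-14:30.
Carol ∩ Dmitri ∩ Yara ∩ Pita ∩ Omar: 14:05-14:30.
Carol ∩ Dmitri ∩ Yara ∩ Pita ∩ Omar ∩ Tara: 14:05-14:10.
The longest is 14:05-14:10 at 5 minutes.

5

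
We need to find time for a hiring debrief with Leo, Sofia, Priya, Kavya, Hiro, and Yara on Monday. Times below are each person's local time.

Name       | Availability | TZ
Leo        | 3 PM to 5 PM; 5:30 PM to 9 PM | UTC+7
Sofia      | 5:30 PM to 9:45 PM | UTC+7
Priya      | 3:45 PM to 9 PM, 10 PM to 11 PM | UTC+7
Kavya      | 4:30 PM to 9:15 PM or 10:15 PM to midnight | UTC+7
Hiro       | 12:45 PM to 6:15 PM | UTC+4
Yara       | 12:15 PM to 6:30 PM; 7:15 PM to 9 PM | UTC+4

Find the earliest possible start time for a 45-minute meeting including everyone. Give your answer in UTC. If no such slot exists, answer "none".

10:30

Leo in UTC: 08:00-10:00, 10:30-14:00 (subtract 7h to convert from UTC+7).
Sofia in UTC: 10:30-14:45 (subtract 7h to convert from UTC+7).
Priya in UTC: 08:45-14:00, 15:00-16:00 (subtract 7h to convert from UTC+7).
Kavya in UTC: 09:30-14:15, 15:15-17:00 (subtract 7h to convert from UTC+7).
Hiro in UTC: 08:45-14:15 (subtract 4h to convert from UTC+4).
Yara in UTC: 08:15-14:30, 15:15-17:00 (subtract 4h to convert from UTC+4).
Leo ∩ Sofia: 10:30-14:00.
Leo ∩ Sofia ∩ Priya: 10:30-14:00.
Leo ∩ Sofia ∩ Priya ∩ Kavya: 10:30-14:00.
Leo ∩ Sofia ∩ Priya ∩ Kavya ∩ Hiro: 10:30-14:00.
Leo ∩ Sofia ∩ Priya ∩ Kavya ∩ Hiro ∩ Yara: 10:30-14:00.
Those are the intersection windows.
The first common window of at least 45 minutes is 10:30-14:00, so the earliest start is 10:30.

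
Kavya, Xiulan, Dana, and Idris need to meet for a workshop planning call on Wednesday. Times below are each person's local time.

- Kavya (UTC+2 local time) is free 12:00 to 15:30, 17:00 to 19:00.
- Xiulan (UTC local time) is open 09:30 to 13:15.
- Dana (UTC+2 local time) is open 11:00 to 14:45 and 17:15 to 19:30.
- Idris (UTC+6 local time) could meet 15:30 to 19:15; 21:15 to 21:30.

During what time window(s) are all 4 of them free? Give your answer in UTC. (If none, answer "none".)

Kavya in UTC: 10:00-13:30, 15:00-17:00 (subtract 2h to convert from UTC+2).
Xiulan in UTC: 09:30-13:15.
Dana in UTC: 09:00-12:45, 15:15-17:30 (subtract 2h to convert from UTC+2).
Idris in UTC: 09:30-13:15, 15:15-15:30 (subtract 6h to convert from UTC+6).
Kavya ∩ Xiulan: 10:00-13:15.
Kavya ∩ Xiulan ∩ Dana: 10:00-12:45.
Kavya ∩ Xiulan ∩ Dana ∩ Idris: 10:00-12:45.

10:00-12:45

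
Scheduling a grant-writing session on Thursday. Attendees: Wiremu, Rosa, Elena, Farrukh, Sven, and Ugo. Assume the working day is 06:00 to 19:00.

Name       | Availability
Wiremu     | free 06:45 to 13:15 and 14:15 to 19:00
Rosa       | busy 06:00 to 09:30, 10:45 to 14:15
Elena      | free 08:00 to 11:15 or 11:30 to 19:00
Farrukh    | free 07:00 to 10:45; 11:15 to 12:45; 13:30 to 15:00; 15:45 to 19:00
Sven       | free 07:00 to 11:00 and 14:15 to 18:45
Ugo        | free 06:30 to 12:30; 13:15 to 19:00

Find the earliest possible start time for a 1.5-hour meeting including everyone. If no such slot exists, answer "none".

15:45

Wiremu free: 06:45-13:15, 14:15-19:00.
Rosa free: 09:30-10:45, 14:15-19:00 (invert busy blocks within the working day).
Elena free: 08:00-11:15, 11:30-19:00.
Farrukh free: 07:00-10:45, 11:15-12:45, 13:30-15:00, 15:45-19:00.
Sven free: 07:00-11:00, 14:15-18:45.
Ugo free: 06:30-12:30, 13:15-19:00.
Wiremu ∩ Rosa: 09:30-10:45, 14:15-19:00.
Wiremu ∩ Rosa ∩ Elena: 09:30-10:45, 14:15-19:00.
Wiremu ∩ Rosa ∩ Elena ∩ Farrukh: 09:30-10:45, 14:15-15:00, 15:45-19:00.
Wiremu ∩ Rosa ∩ Elena ∩ Farrukh ∩ Sven: 09:30-10:45, 14:15-15:00, 15:45-18:45.
Wiremu ∩ Rosa ∩ Elena ∩ Farrukh ∩ Sven ∩ Ugo: 09:30-10:45, 14:15-15:00, 15:45-18:45.
Those are the intersection windows.
The first common window of at least 90 minutes is 15:45-18:45, so the earliest start is 15:45.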